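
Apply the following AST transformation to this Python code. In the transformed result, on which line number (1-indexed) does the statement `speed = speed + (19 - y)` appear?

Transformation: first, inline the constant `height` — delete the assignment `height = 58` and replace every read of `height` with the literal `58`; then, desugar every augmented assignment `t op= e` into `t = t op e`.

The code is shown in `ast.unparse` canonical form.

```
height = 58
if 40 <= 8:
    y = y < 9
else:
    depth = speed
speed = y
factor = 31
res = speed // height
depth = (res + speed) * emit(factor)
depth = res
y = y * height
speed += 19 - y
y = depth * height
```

Transformed code:
if 40 <= 8:
    y = y < 9
else:
    depth = speed
speed = y
factor = 31
res = speed // 58
depth = (res + speed) * emit(factor)
depth = res
y = y * 58
speed = speed + (19 - y)
y = depth * 58

11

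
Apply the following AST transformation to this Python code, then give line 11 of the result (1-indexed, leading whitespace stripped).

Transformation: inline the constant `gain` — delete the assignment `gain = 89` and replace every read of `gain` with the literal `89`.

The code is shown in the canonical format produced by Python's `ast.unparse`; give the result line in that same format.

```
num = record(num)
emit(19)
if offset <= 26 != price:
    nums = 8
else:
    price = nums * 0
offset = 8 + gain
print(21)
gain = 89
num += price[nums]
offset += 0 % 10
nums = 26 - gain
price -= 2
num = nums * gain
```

nums = 26 - 89

Transformed code:
num = record(num)
emit(19)
if offset <= 26 != price:
    nums = 8
else:
    price = nums * 0
offset = 8 + 89
print(21)
num += price[nums]
offset += 0 % 10
nums = 26 - 89
price -= 2
num = nums * 89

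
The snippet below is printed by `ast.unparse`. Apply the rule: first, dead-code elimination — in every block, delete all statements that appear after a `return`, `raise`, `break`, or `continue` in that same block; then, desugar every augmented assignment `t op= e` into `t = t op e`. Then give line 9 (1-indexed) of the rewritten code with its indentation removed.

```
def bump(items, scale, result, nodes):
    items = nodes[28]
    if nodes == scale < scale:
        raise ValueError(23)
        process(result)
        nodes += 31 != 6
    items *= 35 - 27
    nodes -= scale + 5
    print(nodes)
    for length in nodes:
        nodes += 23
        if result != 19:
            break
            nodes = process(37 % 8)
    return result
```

nodes = nodes + 23

Transformed code:
def bump(items, scale, result, nodes):
    items = nodes[28]
    if nodes == scale < scale:
        raise ValueError(23)
    items = items * (35 - 27)
    nodes = nodes - (scale + 5)
    print(nodes)
    for length in nodes:
        nodes = nodes + 23
        if result != 19:
            break
    return result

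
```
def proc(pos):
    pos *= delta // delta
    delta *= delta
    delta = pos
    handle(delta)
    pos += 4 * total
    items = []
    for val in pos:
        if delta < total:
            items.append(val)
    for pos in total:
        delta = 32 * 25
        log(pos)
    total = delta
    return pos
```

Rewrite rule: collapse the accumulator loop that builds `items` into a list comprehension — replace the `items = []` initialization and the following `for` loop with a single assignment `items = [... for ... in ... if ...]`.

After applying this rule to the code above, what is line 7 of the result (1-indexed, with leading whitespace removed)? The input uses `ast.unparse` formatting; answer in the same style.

items = [val for val in pos if delta < total]

Transformed code:
def proc(pos):
    pos *= delta // delta
    delta *= delta
    delta = pos
    handle(delta)
    pos += 4 * total
    items = [val for val in pos if delta < total]
    for pos in total:
        delta = 32 * 25
        log(pos)
    total = delta
    return pos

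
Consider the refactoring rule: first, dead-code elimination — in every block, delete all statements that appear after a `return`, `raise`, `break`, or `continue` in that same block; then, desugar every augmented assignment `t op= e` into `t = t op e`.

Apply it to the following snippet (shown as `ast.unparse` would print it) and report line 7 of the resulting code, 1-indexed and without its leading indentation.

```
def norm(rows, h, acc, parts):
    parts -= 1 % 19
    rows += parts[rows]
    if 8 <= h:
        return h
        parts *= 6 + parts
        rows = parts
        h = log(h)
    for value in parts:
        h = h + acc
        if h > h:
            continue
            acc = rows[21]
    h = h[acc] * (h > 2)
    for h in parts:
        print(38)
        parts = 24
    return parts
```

h = h + acc

Transformed code:
def norm(rows, h, acc, parts):
    parts = parts - 1 % 19
    rows = rows + parts[rows]
    if 8 <= h:
        return h
    for value in parts:
        h = h + acc
        if h > h:
            continue
    h = h[acc] * (h > 2)
    for h in parts:
        print(38)
        parts = 24
    return parts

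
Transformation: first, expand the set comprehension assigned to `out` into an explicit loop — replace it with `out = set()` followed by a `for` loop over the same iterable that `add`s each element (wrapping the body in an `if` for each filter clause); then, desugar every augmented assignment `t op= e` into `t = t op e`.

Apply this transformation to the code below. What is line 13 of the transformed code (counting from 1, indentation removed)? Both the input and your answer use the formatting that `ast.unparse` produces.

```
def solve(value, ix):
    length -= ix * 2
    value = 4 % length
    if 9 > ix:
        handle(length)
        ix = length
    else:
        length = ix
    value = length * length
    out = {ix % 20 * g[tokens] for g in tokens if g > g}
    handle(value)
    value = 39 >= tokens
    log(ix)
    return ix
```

out.add(ix % 20 * g[tokens])

Transformed code:
def solve(value, ix):
    length = length - ix * 2
    value = 4 % length
    if 9 > ix:
        handle(length)
        ix = length
    else:
        length = ix
    value = length * length
    out = set()
    for g in tokens:
        if g > g:
            out.add(ix % 20 * g[tokens])
    handle(value)
    value = 39 >= tokens
    log(ix)
    return ix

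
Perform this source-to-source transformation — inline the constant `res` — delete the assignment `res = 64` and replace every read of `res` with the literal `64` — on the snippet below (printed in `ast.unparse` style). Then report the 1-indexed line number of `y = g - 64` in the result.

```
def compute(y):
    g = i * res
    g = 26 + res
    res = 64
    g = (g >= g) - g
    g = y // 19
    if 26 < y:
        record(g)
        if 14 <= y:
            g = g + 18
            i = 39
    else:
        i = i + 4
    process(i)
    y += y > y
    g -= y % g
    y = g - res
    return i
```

16

Transformed code:
def compute(y):
    g = i * 64
    g = 26 + 64
    g = (g >= g) - g
    g = y // 19
    if 26 < y:
        record(g)
        if 14 <= y:
            g = g + 18
            i = 39
    else:
        i = i + 4
    process(i)
    y += y > y
    g -= y % g
    y = g - 64
    return i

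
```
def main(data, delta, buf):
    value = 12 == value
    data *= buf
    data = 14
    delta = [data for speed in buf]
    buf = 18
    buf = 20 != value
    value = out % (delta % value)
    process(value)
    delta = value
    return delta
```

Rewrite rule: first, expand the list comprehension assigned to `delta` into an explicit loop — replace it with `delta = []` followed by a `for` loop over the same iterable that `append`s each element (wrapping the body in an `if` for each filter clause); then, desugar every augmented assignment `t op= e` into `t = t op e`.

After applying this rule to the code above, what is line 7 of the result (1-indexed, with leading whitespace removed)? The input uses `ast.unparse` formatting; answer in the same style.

delta.append(data)

Transformed code:
def main(data, delta, buf):
    value = 12 == value
    data = data * buf
    data = 14
    delta = []
    for speed in buf:
        delta.append(data)
    buf = 18
    buf = 20 != value
    value = out % (delta % value)
    process(value)
    delta = value
    return delta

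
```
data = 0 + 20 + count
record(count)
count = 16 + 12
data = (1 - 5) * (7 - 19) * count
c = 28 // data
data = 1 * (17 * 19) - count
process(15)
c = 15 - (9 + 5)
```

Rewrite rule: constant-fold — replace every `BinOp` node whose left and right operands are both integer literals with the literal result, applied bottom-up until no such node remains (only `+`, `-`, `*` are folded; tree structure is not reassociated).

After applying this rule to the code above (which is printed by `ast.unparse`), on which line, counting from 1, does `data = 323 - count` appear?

Transformed code:
data = 20 + count
record(count)
count = 28
data = 48 * count
c = 28 // data
data = 323 - count
process(15)
c = 1

6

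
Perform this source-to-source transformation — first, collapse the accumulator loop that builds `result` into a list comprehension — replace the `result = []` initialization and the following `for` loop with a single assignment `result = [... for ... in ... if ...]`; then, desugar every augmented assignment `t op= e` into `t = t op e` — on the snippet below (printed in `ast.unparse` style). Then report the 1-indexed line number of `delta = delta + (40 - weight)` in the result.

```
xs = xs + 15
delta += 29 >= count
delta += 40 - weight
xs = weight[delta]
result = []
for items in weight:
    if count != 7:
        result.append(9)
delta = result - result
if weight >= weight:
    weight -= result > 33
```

Transformed code:
xs = xs + 15
delta = delta + (29 >= count)
delta = delta + (40 - weight)
xs = weight[delta]
result = [9 for items in weight if count != 7]
delta = result - result
if weight >= weight:
    weight = weight - (result > 33)

3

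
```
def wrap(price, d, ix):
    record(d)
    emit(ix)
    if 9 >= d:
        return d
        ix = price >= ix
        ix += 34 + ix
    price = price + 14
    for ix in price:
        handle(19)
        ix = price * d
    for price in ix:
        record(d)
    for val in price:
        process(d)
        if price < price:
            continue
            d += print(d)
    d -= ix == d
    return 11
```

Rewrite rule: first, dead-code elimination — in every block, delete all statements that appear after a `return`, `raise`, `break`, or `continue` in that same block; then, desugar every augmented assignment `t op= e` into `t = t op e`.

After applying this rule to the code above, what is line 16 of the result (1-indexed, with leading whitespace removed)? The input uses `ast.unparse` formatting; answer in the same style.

Transformed code:
def wrap(price, d, ix):
    record(d)
    emit(ix)
    if 9 >= d:
        return d
    price = price + 14
    for ix in price:
        handle(19)
        ix = price * d
    for price in ix:
        record(d)
    for val in price:
        process(d)
        if price < price:
            continue
    d = d - (ix == d)
    return 11

d = d - (ix == d)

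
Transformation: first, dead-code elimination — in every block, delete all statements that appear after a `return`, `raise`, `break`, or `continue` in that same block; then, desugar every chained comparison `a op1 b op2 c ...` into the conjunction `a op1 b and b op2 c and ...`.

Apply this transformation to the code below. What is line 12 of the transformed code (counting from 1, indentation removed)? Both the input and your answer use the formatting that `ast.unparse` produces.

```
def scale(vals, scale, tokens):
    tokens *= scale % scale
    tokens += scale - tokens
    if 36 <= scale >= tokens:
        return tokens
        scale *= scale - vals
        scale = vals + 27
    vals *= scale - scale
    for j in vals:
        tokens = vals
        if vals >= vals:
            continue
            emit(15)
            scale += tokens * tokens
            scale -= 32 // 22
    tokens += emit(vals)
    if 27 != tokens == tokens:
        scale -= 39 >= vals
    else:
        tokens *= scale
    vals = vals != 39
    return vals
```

if 27 != tokens and tokens == tokens:

Transformed code:
def scale(vals, scale, tokens):
    tokens *= scale % scale
    tokens += scale - tokens
    if 36 <= scale and scale >= tokens:
        return tokens
    vals *= scale - scale
    for j in vals:
        tokens = vals
        if vals >= vals:
            continue
    tokens += emit(vals)
    if 27 != tokens and tokens == tokens:
        scale -= 39 >= vals
    else:
        tokens *= scale
    vals = vals != 39
    return vals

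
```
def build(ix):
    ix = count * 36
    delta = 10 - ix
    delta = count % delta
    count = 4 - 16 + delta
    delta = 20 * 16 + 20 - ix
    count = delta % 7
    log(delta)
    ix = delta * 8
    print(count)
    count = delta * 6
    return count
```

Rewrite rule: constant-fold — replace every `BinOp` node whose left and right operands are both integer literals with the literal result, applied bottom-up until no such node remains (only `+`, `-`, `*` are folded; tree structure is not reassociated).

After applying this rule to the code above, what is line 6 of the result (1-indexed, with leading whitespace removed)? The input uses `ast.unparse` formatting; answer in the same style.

delta = 340 - ix

Transformed code:
def build(ix):
    ix = count * 36
    delta = 10 - ix
    delta = count % delta
    count = -12 + delta
    delta = 340 - ix
    count = delta % 7
    log(delta)
    ix = delta * 8
    print(count)
    count = delta * 6
    return count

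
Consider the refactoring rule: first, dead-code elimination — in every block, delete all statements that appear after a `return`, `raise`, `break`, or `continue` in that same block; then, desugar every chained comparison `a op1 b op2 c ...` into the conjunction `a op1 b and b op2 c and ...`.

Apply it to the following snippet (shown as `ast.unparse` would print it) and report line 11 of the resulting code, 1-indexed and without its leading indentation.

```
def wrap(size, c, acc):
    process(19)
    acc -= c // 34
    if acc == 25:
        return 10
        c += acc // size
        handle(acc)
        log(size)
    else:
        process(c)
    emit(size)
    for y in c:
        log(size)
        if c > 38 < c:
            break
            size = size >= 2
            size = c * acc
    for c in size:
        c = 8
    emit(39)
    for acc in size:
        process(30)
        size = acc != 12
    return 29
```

Transformed code:
def wrap(size, c, acc):
    process(19)
    acc -= c // 34
    if acc == 25:
        return 10
    else:
        process(c)
    emit(size)
    for y in c:
        log(size)
        if c > 38 and 38 < c:
            break
    for c in size:
        c = 8
    emit(39)
    for acc in size:
        process(30)
        size = acc != 12
    return 29

if c > 38 and 38 < c:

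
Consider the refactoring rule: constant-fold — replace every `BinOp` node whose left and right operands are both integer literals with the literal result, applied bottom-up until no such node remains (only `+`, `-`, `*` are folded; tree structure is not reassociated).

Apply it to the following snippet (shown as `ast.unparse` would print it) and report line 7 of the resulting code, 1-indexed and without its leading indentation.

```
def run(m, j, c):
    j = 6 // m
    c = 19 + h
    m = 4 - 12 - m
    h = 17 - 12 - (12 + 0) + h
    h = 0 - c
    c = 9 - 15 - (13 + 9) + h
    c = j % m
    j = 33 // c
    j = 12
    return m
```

c = -28 + h

Transformed code:
def run(m, j, c):
    j = 6 // m
    c = 19 + h
    m = -8 - m
    h = -7 + h
    h = 0 - c
    c = -28 + h
    c = j % m
    j = 33 // c
    j = 12
    return m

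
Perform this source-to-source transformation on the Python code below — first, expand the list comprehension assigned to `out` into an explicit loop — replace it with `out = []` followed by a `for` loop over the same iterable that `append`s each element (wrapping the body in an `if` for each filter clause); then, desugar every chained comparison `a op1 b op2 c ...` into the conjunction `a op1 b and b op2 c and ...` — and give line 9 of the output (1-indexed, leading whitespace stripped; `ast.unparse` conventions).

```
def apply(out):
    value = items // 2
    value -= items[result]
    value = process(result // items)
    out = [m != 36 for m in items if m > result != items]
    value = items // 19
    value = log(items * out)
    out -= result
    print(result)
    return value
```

Transformed code:
def apply(out):
    value = items // 2
    value -= items[result]
    value = process(result // items)
    out = []
    for m in items:
        if m > result and result != items:
            out.append(m != 36)
    value = items // 19
    value = log(items * out)
    out -= result
    print(result)
    return value

value = items // 19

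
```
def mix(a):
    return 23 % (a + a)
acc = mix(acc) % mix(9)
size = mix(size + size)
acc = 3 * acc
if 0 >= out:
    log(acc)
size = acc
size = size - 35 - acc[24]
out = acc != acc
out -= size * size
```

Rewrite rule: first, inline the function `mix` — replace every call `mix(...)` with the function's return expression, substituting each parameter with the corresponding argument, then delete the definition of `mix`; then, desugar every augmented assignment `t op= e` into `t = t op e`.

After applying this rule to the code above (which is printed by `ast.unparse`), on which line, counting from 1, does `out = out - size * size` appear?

Transformed code:
acc = 23 % (acc + acc) % (23 % (9 + 9))
size = 23 % (size + size + (size + size))
acc = 3 * acc
if 0 >= out:
    log(acc)
size = acc
size = size - 35 - acc[24]
out = acc != acc
out = out - size * size

9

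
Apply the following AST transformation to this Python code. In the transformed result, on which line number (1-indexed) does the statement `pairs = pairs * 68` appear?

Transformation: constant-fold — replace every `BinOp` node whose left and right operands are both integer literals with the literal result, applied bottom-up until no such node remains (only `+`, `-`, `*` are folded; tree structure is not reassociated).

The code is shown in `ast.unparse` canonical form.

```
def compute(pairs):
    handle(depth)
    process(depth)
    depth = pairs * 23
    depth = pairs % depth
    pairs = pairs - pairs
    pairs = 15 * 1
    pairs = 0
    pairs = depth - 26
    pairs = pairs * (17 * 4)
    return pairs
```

Transformed code:
def compute(pairs):
    handle(depth)
    process(depth)
    depth = pairs * 23
    depth = pairs % depth
    pairs = pairs - pairs
    pairs = 15
    pairs = 0
    pairs = depth - 26
    pairs = pairs * 68
    return pairs

10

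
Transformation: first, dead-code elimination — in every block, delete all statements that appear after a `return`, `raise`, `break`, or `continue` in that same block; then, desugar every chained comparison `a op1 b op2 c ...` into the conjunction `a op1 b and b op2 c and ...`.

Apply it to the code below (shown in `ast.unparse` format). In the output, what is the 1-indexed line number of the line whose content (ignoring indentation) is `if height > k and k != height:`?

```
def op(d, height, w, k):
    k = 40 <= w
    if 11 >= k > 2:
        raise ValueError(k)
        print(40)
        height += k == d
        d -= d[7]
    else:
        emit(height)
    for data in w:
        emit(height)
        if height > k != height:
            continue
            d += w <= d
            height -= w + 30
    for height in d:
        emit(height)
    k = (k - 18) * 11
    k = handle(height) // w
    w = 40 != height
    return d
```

9

Transformed code:
def op(d, height, w, k):
    k = 40 <= w
    if 11 >= k and k > 2:
        raise ValueError(k)
    else:
        emit(height)
    for data in w:
        emit(height)
        if height > k and k != height:
            continue
    for height in d:
        emit(height)
    k = (k - 18) * 11
    k = handle(height) // w
    w = 40 != height
    return d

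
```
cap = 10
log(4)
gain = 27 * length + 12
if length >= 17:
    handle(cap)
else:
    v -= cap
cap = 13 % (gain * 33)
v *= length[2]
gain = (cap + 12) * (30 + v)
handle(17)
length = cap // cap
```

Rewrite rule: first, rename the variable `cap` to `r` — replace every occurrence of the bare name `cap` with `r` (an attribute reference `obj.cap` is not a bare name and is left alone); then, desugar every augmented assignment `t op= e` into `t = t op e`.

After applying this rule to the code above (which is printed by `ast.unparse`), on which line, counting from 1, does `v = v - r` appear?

7

Transformed code:
r = 10
log(4)
gain = 27 * length + 12
if length >= 17:
    handle(r)
else:
    v = v - r
r = 13 % (gain * 33)
v = v * length[2]
gain = (r + 12) * (30 + v)
handle(17)
length = r // r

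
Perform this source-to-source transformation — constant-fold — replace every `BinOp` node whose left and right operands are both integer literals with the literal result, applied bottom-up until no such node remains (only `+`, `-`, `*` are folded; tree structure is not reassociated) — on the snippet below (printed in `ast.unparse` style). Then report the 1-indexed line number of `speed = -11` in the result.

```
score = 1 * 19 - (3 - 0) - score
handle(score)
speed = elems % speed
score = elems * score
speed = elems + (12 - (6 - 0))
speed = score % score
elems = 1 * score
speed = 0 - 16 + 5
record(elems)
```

8

Transformed code:
score = 16 - score
handle(score)
speed = elems % speed
score = elems * score
speed = elems + 6
speed = score % score
elems = 1 * score
speed = -11
record(elems)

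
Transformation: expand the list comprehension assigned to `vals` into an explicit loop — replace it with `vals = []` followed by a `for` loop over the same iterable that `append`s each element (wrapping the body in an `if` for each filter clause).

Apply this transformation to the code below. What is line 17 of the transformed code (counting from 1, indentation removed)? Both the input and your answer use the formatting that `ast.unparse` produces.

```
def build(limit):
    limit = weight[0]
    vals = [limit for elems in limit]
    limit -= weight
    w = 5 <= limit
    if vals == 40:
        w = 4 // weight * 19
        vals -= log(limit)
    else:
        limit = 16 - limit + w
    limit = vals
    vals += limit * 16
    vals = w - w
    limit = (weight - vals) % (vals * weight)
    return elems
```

Transformed code:
def build(limit):
    limit = weight[0]
    vals = []
    for elems in limit:
        vals.append(limit)
    limit -= weight
    w = 5 <= limit
    if vals == 40:
        w = 4 // weight * 19
        vals -= log(limit)
    else:
        limit = 16 - limit + w
    limit = vals
    vals += limit * 16
    vals = w - w
    limit = (weight - vals) % (vals * weight)
    return elems

return elems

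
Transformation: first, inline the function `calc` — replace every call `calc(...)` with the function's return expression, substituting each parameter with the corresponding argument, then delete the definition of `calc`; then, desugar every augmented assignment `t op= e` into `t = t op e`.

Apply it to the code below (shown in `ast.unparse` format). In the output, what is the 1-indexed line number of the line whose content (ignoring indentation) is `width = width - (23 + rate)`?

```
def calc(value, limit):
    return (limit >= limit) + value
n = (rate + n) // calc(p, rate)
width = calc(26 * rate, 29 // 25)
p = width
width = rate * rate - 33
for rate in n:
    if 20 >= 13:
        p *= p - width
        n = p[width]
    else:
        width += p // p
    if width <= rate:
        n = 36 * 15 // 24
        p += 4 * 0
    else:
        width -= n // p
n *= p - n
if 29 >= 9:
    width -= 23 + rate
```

18

Transformed code:
n = (rate + n) // ((rate >= rate) + p)
width = (29 // 25 >= 29 // 25) + 26 * rate
p = width
width = rate * rate - 33
for rate in n:
    if 20 >= 13:
        p = p * (p - width)
        n = p[width]
    else:
        width = width + p // p
    if width <= rate:
        n = 36 * 15 // 24
        p = p + 4 * 0
    else:
        width = width - n // p
n = n * (p - n)
if 29 >= 9:
    width = width - (23 + rate)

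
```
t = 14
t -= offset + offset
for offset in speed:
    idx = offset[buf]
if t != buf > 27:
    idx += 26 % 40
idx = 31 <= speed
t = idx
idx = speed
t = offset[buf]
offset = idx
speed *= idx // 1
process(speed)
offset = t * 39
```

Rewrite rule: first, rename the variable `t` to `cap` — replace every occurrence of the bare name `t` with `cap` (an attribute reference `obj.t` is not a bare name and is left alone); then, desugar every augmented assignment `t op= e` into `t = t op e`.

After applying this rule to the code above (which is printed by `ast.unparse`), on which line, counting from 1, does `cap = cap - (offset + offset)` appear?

Transformed code:
cap = 14
cap = cap - (offset + offset)
for offset in speed:
    idx = offset[buf]
if cap != buf > 27:
    idx = idx + 26 % 40
idx = 31 <= speed
cap = idx
idx = speed
cap = offset[buf]
offset = idx
speed = speed * (idx // 1)
process(speed)
offset = cap * 39

2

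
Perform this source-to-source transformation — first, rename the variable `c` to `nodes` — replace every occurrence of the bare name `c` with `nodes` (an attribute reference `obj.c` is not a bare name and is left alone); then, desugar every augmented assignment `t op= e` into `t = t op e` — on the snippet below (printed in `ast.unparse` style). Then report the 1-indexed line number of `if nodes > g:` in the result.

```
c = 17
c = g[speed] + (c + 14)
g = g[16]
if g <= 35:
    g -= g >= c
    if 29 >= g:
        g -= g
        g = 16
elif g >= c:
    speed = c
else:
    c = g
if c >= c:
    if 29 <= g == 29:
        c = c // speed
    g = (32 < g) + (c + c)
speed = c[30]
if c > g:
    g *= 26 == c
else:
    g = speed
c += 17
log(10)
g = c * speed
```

Transformed code:
nodes = 17
nodes = g[speed] + (nodes + 14)
g = g[16]
if g <= 35:
    g = g - (g >= nodes)
    if 29 >= g:
        g = g - g
        g = 16
elif g >= nodes:
    speed = nodes
else:
    nodes = g
if nodes >= nodes:
    if 29 <= g == 29:
        nodes = nodes // speed
    g = (32 < g) + (nodes + nodes)
speed = nodes[30]
if nodes > g:
    g = g * (26 == nodes)
else:
    g = speed
nodes = nodes + 17
log(10)
g = nodes * speed

18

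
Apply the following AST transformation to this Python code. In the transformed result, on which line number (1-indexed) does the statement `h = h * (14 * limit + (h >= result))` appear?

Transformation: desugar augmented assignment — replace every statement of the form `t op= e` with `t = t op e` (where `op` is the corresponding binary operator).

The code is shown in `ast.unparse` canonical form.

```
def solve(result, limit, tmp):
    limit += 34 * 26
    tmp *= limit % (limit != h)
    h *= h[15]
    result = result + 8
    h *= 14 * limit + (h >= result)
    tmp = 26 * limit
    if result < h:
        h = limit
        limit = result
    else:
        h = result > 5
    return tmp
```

6

Transformed code:
def solve(result, limit, tmp):
    limit = limit + 34 * 26
    tmp = tmp * (limit % (limit != h))
    h = h * h[15]
    result = result + 8
    h = h * (14 * limit + (h >= result))
    tmp = 26 * limit
    if result < h:
        h = limit
        limit = result
    else:
        h = result > 5
    return tmp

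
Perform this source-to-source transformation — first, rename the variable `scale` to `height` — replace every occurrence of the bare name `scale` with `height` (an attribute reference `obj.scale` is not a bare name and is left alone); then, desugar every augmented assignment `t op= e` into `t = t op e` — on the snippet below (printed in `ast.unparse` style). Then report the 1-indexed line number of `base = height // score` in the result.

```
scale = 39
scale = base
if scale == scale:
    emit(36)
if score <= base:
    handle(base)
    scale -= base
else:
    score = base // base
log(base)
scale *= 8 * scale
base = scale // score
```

Transformed code:
height = 39
height = base
if height == height:
    emit(36)
if score <= base:
    handle(base)
    height = height - base
else:
    score = base // base
log(base)
height = height * (8 * height)
base = height // score

12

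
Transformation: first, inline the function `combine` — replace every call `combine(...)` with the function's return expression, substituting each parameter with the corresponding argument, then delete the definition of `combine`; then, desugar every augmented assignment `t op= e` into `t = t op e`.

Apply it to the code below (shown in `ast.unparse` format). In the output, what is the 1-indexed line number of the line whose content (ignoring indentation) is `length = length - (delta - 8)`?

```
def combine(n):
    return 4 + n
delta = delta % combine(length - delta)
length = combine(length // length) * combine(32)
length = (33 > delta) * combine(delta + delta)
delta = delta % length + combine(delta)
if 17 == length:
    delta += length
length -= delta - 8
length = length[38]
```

7

Transformed code:
delta = delta % (4 + (length - delta))
length = (4 + length // length) * (4 + 32)
length = (33 > delta) * (4 + (delta + delta))
delta = delta % length + (4 + delta)
if 17 == length:
    delta = delta + length
length = length - (delta - 8)
length = length[38]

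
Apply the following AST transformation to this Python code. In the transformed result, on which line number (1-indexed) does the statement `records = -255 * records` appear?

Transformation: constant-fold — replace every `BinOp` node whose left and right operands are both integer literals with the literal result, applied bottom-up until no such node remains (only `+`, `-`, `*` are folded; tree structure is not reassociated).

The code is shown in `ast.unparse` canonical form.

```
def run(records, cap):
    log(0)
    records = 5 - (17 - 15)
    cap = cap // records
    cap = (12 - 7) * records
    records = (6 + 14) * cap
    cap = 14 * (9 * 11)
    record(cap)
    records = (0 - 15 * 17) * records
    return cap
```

9

Transformed code:
def run(records, cap):
    log(0)
    records = 3
    cap = cap // records
    cap = 5 * records
    records = 20 * cap
    cap = 1386
    record(cap)
    records = -255 * records
    return cap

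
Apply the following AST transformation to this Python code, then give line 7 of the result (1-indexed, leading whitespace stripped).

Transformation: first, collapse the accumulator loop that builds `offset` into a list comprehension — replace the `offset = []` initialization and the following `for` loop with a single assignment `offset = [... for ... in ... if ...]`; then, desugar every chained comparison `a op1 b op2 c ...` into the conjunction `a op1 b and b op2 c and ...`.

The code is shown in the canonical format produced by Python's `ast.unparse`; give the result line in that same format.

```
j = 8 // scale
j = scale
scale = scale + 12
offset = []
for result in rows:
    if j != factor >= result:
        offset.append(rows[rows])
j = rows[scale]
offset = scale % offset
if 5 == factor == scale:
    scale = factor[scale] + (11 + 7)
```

if 5 == factor and factor == scale:

Transformed code:
j = 8 // scale
j = scale
scale = scale + 12
offset = [rows[rows] for result in rows if j != factor and factor >= result]
j = rows[scale]
offset = scale % offset
if 5 == factor and factor == scale:
    scale = factor[scale] + (11 + 7)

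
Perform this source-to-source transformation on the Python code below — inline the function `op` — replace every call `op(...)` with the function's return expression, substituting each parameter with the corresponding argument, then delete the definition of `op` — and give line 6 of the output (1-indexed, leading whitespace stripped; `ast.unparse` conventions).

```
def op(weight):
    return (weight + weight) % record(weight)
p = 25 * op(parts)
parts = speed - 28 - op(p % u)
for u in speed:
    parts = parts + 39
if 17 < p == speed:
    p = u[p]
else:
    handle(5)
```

p = u[p]

Transformed code:
p = 25 * ((parts + parts) % record(parts))
parts = speed - 28 - (p % u + p % u) % record(p % u)
for u in speed:
    parts = parts + 39
if 17 < p == speed:
    p = u[p]
else:
    handle(5)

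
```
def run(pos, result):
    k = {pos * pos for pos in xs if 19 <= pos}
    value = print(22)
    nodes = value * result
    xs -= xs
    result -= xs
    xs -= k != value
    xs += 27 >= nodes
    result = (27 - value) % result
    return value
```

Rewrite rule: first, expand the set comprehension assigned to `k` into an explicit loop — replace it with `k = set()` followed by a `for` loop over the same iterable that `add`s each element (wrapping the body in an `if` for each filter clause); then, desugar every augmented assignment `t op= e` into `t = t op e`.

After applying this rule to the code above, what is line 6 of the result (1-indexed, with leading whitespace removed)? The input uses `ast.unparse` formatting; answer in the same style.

value = print(22)

Transformed code:
def run(pos, result):
    k = set()
    for pos in xs:
        if 19 <= pos:
            k.add(pos * pos)
    value = print(22)
    nodes = value * result
    xs = xs - xs
    result = result - xs
    xs = xs - (k != value)
    xs = xs + (27 >= nodes)
    result = (27 - value) % result
    return value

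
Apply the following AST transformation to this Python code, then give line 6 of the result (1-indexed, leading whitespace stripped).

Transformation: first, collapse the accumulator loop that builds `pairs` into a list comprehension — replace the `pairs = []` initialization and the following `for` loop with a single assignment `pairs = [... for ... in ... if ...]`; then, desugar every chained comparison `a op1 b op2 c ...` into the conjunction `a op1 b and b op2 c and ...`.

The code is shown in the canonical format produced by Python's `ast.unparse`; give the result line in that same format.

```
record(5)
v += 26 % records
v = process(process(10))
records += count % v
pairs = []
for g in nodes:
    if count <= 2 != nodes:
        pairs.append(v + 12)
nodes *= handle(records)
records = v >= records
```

nodes *= handle(records)

Transformed code:
record(5)
v += 26 % records
v = process(process(10))
records += count % v
pairs = [v + 12 for g in nodes if count <= 2 and 2 != nodes]
nodes *= handle(records)
records = v >= records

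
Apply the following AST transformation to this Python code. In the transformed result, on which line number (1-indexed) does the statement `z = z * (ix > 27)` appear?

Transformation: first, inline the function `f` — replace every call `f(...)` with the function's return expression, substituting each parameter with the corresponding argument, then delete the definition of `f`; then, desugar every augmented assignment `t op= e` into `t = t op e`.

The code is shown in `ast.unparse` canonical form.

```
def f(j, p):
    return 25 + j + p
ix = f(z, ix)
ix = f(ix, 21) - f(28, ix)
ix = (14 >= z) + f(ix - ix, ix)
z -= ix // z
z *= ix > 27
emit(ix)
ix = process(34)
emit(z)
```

Transformed code:
ix = 25 + z + ix
ix = 25 + ix + 21 - (25 + 28 + ix)
ix = (14 >= z) + (25 + (ix - ix) + ix)
z = z - ix // z
z = z * (ix > 27)
emit(ix)
ix = process(34)
emit(z)

5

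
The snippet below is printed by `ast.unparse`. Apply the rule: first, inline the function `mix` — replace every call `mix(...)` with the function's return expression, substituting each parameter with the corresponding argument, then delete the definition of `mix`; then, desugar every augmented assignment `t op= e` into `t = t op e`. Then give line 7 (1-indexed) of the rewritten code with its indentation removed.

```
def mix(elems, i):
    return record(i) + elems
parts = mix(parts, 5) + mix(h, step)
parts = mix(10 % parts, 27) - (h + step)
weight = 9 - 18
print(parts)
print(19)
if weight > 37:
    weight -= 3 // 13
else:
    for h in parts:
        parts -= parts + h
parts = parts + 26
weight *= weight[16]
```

weight = weight - 3 // 13

Transformed code:
parts = record(5) + parts + (record(step) + h)
parts = record(27) + 10 % parts - (h + step)
weight = 9 - 18
print(parts)
print(19)
if weight > 37:
    weight = weight - 3 // 13
else:
    for h in parts:
        parts = parts - (parts + h)
parts = parts + 26
weight = weight * weight[16]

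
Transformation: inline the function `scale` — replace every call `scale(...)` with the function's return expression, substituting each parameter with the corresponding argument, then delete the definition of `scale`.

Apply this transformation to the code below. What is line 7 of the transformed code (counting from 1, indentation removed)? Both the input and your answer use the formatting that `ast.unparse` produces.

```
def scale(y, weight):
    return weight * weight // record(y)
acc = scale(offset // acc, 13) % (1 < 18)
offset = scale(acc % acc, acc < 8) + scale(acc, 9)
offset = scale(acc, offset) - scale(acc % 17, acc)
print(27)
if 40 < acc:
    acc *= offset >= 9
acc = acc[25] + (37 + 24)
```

acc = acc[25] + (37 + 24)

Transformed code:
acc = 13 * 13 // record(offset // acc) % (1 < 18)
offset = (acc < 8) * (acc < 8) // record(acc % acc) + 9 * 9 // record(acc)
offset = offset * offset // record(acc) - acc * acc // record(acc % 17)
print(27)
if 40 < acc:
    acc *= offset >= 9
acc = acc[25] + (37 + 24)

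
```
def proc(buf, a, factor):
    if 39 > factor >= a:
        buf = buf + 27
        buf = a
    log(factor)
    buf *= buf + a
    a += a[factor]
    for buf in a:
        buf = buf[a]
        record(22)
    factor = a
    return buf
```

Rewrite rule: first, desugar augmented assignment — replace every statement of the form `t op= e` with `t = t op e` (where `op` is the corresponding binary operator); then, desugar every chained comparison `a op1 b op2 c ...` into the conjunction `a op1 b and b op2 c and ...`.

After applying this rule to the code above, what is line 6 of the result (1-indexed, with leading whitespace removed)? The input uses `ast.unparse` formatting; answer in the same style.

buf = buf * (buf + a)

Transformed code:
def proc(buf, a, factor):
    if 39 > factor and factor >= a:
        buf = buf + 27
        buf = a
    log(factor)
    buf = buf * (buf + a)
    a = a + a[factor]
    for buf in a:
        buf = buf[a]
        record(22)
    factor = a
    return buf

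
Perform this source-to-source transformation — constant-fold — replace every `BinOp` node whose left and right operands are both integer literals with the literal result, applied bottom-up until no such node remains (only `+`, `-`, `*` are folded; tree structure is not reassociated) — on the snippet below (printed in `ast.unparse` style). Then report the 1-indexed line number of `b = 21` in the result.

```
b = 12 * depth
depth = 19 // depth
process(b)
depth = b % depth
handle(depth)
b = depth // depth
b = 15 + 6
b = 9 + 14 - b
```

7

Transformed code:
b = 12 * depth
depth = 19 // depth
process(b)
depth = b % depth
handle(depth)
b = depth // depth
b = 21
b = 23 - b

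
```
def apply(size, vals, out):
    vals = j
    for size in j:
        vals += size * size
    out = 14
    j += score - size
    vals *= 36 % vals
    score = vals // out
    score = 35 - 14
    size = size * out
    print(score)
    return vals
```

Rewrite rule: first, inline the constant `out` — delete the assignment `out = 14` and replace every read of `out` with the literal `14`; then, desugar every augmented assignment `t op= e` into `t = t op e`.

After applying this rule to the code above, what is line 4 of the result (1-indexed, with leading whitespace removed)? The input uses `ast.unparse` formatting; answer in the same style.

vals = vals + size * size

Transformed code:
def apply(size, vals, out):
    vals = j
    for size in j:
        vals = vals + size * size
    j = j + (score - size)
    vals = vals * (36 % vals)
    score = vals // 14
    score = 35 - 14
    size = size * 14
    print(score)
    return vals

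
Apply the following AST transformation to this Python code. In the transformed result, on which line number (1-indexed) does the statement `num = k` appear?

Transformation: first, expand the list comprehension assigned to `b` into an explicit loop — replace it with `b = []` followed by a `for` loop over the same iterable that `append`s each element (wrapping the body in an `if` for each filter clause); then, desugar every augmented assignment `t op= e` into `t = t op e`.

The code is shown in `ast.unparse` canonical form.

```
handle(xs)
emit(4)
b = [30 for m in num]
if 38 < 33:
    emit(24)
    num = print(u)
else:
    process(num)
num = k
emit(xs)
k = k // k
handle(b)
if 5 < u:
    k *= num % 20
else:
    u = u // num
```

Transformed code:
handle(xs)
emit(4)
b = []
for m in num:
    b.append(30)
if 38 < 33:
    emit(24)
    num = print(u)
else:
    process(num)
num = k
emit(xs)
k = k // k
handle(b)
if 5 < u:
    k = k * (num % 20)
else:
    u = u // num

11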